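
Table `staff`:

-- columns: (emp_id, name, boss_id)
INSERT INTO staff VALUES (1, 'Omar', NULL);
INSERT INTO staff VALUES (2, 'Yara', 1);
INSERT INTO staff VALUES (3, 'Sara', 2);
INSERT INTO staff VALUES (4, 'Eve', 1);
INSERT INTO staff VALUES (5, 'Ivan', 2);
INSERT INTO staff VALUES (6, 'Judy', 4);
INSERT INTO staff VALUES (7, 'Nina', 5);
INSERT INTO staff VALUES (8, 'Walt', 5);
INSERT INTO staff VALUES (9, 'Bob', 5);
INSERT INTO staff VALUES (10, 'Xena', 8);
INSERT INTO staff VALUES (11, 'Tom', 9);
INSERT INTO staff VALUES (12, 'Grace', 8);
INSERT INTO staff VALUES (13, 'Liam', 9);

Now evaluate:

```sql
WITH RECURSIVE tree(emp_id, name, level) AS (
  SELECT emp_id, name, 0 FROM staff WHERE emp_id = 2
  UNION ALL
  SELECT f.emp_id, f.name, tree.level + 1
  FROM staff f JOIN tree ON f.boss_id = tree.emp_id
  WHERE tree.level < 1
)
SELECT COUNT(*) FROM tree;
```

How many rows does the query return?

Base: emp_id=2 (Yara) at level 0.
Iteration 1: rows with boss_id in {2} -> Sara (id 3, level 1), Ivan (id 5, level 1).
Iteration 2: level < 1 fails for all current rows; recursion stops.
Total rows emitted: 3.

3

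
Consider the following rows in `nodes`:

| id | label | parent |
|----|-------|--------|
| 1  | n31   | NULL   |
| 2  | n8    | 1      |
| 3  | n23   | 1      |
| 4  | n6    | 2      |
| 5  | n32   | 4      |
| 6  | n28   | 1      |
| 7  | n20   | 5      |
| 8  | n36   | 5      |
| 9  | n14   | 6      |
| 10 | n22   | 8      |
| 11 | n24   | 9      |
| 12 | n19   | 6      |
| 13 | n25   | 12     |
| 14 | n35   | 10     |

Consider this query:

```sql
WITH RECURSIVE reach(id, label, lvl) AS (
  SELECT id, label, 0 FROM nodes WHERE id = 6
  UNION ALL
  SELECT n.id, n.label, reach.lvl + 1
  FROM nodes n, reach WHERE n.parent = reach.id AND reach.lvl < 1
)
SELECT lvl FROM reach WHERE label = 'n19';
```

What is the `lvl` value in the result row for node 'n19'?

1

Base: id=6 (n28) at lvl 0.
Iteration 1: rows with parent in {6} -> n14 (id 9, lvl 1), n19 (id 12, lvl 1).
Iteration 2: lvl < 1 fails for all current rows; recursion stops.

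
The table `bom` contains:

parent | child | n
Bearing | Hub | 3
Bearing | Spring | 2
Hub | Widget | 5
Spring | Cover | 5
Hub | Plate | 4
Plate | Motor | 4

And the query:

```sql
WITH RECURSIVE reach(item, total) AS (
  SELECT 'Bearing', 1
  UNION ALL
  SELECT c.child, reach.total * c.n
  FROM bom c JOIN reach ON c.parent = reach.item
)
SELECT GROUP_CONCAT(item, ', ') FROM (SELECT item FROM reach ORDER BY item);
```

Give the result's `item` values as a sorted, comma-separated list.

Base: (Bearing, total=1).
Iteration 1: components of {Bearing} -> Hub = 1*3 = 3, Spring = 1*2 = 2.
Iteration 2: components of {Hub,Spring} -> Cover = 2*5 = 10, Plate = 3*4 = 12, Widget = 3*5 = 15.
Iteration 3: components of {Cover,Plate,Widget} -> Motor = 12*4 = 48.
Iteration 4: no further components; recursion stops.

Bearing, Cover, Hub, Motor, Plate, Spring, Widget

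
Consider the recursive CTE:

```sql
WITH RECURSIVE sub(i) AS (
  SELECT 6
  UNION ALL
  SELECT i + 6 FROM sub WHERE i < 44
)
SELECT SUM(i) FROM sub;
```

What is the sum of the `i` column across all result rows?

Base: i=6.
Iteration 1: 6 < 44 holds -> i = 6 + 6 = 12.
Iteration 2: 12 < 44 holds -> i = 12 + 6 = 18.
Iteration 3: 18 < 44 holds -> i = 18 + 6 = 24.
Iteration 4: 24 < 44 holds -> i = 24 + 6 = 30.
Iteration 5: 30 < 44 holds -> i = 30 + 6 = 36.
Iteration 6: 36 < 44 holds -> i = 36 + 6 = 42.
Iteration 7: 42 < 44 holds -> i = 42 + 6 = 48.
Iteration 8: 48 < 44 fails; recursion stops.
SUM(i) = 6 + 12 + 18 + 24 + 30 + 36 + 42 + 48 = 216.

216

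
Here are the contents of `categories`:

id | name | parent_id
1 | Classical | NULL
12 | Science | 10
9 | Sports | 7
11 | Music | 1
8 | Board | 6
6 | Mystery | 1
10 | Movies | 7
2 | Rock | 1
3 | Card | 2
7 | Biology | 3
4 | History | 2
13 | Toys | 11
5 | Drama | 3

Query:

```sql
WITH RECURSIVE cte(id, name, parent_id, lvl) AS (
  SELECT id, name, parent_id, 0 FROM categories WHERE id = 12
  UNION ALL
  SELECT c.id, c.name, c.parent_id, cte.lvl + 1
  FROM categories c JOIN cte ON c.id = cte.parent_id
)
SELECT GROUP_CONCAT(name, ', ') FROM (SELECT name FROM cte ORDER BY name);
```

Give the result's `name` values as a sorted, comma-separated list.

Biology, Card, Classical, Movies, Rock, Science

Base: id=12 (Science), parent_id=10, lvl 0.
Iteration 1: join on id=10 -> Movies (id 10, parent_id=7, lvl 1).
Iteration 2: join on id=7 -> Biology (id 7, parent_id=3, lvl 2).
Iteration 3: join on id=3 -> Card (id 3, parent_id=2, lvl 3).
Iteration 4: join on id=2 -> Rock (id 2, parent_id=1, lvl 4).
Iteration 5: join on id=1 -> Classical (id 1, parent_id=NULL, lvl 5).
Iteration 6: parent_id is NULL; no match; recursion stops.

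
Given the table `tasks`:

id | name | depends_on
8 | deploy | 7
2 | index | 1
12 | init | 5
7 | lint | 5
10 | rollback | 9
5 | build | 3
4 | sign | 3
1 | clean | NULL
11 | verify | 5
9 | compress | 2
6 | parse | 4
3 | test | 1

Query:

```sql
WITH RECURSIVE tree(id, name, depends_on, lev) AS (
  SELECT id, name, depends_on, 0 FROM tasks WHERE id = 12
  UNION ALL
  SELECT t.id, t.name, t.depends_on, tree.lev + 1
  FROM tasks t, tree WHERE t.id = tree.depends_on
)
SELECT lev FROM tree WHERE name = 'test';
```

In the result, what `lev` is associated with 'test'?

Base: id=12 (init), depends_on=5, lev 0.
Iteration 1: join on id=5 -> build (id 5, depends_on=3, lev 1).
Iteration 2: join on id=3 -> test (id 3, depends_on=1, lev 2).
Iteration 3: join on id=1 -> clean (id 1, depends_on=NULL, lev 3).
Iteration 4: depends_on is NULL; no match; recursion stops.

2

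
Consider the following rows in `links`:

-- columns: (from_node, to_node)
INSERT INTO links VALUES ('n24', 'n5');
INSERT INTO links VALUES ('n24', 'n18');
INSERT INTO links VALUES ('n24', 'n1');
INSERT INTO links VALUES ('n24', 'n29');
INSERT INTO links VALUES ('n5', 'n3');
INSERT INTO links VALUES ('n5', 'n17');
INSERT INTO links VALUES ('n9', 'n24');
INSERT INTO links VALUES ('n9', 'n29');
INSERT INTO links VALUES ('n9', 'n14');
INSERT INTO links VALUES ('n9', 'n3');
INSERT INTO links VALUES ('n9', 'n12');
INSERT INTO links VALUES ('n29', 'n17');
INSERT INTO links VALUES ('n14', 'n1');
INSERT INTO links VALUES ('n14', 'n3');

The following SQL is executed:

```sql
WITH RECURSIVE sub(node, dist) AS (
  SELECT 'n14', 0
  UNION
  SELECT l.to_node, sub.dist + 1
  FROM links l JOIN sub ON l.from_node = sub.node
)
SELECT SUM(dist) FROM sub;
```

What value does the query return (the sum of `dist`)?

2

Base: (n14, dist=0).
Iteration 1: edges from {n14} -> (n1, dist=1), (n3, dist=1).
Iteration 2: no outgoing edges from {n1,n3}; recursion stops.
SUM(dist) = 0 + 1 + 1 = 2.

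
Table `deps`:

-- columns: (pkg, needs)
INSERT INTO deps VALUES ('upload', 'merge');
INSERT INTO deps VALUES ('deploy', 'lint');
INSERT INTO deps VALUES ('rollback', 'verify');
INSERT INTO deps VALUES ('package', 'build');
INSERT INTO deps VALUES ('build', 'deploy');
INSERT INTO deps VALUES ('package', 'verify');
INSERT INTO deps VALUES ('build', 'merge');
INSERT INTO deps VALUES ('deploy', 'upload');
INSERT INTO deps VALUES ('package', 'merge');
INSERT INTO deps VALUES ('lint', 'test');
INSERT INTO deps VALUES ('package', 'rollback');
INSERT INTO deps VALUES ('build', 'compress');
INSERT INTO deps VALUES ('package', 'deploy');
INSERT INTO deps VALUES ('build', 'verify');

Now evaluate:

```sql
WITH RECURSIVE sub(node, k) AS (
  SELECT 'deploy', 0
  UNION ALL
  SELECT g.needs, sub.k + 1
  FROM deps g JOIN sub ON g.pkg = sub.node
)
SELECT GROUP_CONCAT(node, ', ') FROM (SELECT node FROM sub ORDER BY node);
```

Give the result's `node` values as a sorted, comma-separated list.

deploy, lint, merge, test, upload

Base: (deploy, k=0).
Iteration 1: edges from {deploy} -> (lint, k=1), (upload, k=1).
Iteration 2: edges from {lint,upload} -> (merge, k=2), (test, k=2).
Iteration 3: no outgoing edges from {merge,test}; recursion stops.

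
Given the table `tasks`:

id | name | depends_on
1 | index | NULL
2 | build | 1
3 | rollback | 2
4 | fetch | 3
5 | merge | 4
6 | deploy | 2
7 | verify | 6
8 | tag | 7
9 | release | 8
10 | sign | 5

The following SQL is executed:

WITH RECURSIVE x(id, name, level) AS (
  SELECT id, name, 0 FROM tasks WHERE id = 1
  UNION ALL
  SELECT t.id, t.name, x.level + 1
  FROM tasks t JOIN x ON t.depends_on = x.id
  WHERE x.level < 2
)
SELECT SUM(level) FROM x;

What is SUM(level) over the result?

Base: id=1 (index) at level 0.
Iteration 1: rows with depends_on in {1} -> build (id 2, level 1).
Iteration 2: rows with depends_on in {2} -> rollback (id 3, level 2), deploy (id 6, level 2).
Iteration 3: level < 2 fails for all current rows; recursion stops.
SUM(level) = 0 + 1 + 2 + 2 = 5.

5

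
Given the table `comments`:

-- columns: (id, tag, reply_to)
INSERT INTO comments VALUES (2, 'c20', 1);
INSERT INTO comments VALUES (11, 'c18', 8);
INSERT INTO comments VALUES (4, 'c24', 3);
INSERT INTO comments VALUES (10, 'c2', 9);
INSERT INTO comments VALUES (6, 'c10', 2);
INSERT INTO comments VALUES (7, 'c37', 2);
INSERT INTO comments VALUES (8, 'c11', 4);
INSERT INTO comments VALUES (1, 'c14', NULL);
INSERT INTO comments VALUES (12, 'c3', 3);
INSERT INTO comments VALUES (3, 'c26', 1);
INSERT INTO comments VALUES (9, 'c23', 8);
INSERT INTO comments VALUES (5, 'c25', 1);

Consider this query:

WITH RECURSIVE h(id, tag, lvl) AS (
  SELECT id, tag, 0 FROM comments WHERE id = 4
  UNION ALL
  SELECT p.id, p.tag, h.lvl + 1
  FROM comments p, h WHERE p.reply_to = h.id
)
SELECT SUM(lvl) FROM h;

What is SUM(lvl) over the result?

8

Base: id=4 (c24) at lvl 0.
Iteration 1: rows with reply_to in {4} -> c11 (id 8, lvl 1).
Iteration 2: rows with reply_to in {8} -> c23 (id 9, lvl 2), c18 (id 11, lvl 2).
Iteration 3: rows with reply_to in {9,11} -> c2 (id 10, lvl 3).
Iteration 4: no rows with reply_to in {10}; recursion stops.
SUM(lvl) = 0 + 1 + 2 + 2 + 3 = 8.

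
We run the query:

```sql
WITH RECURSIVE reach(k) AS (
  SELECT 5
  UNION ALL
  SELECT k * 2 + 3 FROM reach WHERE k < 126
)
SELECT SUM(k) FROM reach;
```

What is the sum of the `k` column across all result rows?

Base: k=5.
Iteration 1: 5 < 126 holds -> k = 5 * 2 + 3 = 13.
Iteration 2: 13 < 126 holds -> k = 13 * 2 + 3 = 29.
Iteration 3: 29 < 126 holds -> k = 29 * 2 + 3 = 61.
Iteration 4: 61 < 126 holds -> k = 61 * 2 + 3 = 125.
Iteration 5: 125 < 126 holds -> k = 125 * 2 + 3 = 253.
Iteration 6: 253 < 126 fails; recursion stops.
SUM(k) = 5 + 13 + 29 + 61 + 125 + 253 = 486.

486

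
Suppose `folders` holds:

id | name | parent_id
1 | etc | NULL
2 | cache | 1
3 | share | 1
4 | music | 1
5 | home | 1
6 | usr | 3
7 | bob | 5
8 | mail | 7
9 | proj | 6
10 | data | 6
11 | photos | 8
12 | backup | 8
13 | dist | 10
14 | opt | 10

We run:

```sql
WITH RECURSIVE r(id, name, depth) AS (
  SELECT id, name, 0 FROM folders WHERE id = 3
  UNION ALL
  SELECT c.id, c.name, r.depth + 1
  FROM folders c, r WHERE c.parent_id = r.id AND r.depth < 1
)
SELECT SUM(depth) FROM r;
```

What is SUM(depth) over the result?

1

Base: id=3 (share) at depth 0.
Iteration 1: rows with parent_id in {3} -> usr (id 6, depth 1).
Iteration 2: depth < 1 fails for all current rows; recursion stops.
SUM(depth) = 0 + 1 = 1.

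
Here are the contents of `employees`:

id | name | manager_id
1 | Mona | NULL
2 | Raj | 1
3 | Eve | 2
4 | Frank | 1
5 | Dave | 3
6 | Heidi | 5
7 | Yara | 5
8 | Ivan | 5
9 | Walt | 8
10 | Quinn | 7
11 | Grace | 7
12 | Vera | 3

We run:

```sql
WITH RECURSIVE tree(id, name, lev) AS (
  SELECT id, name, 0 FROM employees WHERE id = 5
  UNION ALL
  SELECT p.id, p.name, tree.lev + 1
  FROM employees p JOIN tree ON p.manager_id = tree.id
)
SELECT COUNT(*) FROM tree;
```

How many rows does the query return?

Base: id=5 (Dave) at lev 0.
Iteration 1: rows with manager_id in {5} -> Heidi (id 6, lev 1), Yara (id 7, lev 1), Ivan (id 8, lev 1).
Iteration 2: rows with manager_id in {6,7,8} -> Walt (id 9, lev 2), Quinn (id 10, lev 2), Grace (id 11, lev 2).
Iteration 3: no rows with manager_id in {9,10,11}; recursion stops.
Total rows emitted: 7.

7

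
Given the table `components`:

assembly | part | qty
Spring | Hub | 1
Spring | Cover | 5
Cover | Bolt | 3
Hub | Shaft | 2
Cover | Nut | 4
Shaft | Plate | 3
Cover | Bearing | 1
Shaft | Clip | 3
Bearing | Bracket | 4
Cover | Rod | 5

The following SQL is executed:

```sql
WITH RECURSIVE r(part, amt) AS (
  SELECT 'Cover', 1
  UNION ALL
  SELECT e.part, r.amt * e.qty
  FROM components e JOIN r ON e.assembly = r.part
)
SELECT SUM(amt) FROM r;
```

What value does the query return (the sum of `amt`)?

18

Base: (Cover, amt=1).
Iteration 1: components of {Cover} -> Bearing = 1*1 = 1, Bolt = 1*3 = 3, Nut = 1*4 = 4, Rod = 1*5 = 5.
Iteration 2: components of {Bearing,Bolt,Nut,Rod} -> Bracket = 1*4 = 4.
Iteration 3: no further components; recursion stops.
SUM(amt) = 1 + 3 + 4 + 1 + 5 + 4 = 18.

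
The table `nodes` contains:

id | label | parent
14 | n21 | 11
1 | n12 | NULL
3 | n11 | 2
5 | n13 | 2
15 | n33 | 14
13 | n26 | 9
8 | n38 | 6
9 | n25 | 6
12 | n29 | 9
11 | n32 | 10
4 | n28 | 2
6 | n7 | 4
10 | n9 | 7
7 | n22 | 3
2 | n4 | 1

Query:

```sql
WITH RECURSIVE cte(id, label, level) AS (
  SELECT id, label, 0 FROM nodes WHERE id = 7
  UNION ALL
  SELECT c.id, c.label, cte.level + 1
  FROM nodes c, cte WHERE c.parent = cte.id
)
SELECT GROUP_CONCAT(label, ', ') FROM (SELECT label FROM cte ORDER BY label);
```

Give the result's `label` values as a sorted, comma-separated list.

n21, n22, n32, n33, n9

Base: id=7 (n22) at level 0.
Iteration 1: rows with parent in {7} -> n9 (id 10, level 1).
Iteration 2: rows with parent in {10} -> n32 (id 11, level 2).
Iteration 3: rows with parent in {11} -> n21 (id 14, level 3).
Iteration 4: rows with parent in {14} -> n33 (id 15, level 4).
Iteration 5: no rows with parent in {15}; recursion stops.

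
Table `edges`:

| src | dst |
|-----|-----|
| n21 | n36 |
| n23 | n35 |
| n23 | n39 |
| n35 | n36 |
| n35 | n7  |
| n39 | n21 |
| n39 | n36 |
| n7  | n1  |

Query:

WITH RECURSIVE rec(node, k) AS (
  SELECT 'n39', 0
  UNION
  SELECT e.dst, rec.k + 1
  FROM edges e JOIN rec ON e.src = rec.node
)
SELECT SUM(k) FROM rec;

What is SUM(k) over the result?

Base: (n39, k=0).
Iteration 1: edges from {n39} -> (n21, k=1), (n36, k=1).
Iteration 2: edges from {n21,n36} -> (n36, k=2).
Iteration 3: no outgoing edges from {n36}; recursion stops.
SUM(k) = 0 + 1 + 1 + 2 = 4.

4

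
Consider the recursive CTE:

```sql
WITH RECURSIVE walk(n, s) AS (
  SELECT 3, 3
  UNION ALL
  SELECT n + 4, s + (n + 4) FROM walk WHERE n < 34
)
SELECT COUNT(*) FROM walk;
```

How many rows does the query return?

Base: n=3, s=3.
Iteration 1: 3 < 34 holds -> n = 3 + 4 = 7, s = 3 + 7 = 10.
Iteration 2: 7 < 34 holds -> n = 7 + 4 = 11, s = 10 + 11 = 21.
Iteration 3: 11 < 34 holds -> n = 11 + 4 = 15, s = 21 + 15 = 36.
Iteration 4: 15 < 34 holds -> n = 15 + 4 = 19, s = 36 + 19 = 55.
Iteration 5: 19 < 34 holds -> n = 19 + 4 = 23, s = 55 + 23 = 78.
Iteration 6: 23 < 34 holds -> n = 23 + 4 = 27, s = 78 + 27 = 105.
Iteration 7: 27 < 34 holds -> n = 27 + 4 = 31, s = 105 + 31 = 136.
Iteration 8: 31 < 34 holds -> n = 31 + 4 = 35, s = 136 + 35 = 171.
Iteration 9: 35 < 34 fails; recursion stops.
Total rows emitted: 9.

9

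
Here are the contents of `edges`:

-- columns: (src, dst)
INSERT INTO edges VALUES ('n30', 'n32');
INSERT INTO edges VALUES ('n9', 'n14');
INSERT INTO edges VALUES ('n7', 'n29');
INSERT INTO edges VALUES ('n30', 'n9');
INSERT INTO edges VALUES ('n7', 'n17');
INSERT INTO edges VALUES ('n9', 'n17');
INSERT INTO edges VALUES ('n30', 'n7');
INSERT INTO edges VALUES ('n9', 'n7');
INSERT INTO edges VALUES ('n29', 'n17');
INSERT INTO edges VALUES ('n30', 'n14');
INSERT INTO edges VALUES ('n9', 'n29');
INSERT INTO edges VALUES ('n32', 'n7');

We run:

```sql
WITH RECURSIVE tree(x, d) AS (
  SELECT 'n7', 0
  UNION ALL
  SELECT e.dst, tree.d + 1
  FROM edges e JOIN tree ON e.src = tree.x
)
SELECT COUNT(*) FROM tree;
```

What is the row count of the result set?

Base: (n7, d=0).
Iteration 1: edges from {n7} -> (n17, d=1), (n29, d=1).
Iteration 2: edges from {n17,n29} -> (n17, d=2).
Iteration 3: no outgoing edges from {n17}; recursion stops.
Total rows emitted: 4.

4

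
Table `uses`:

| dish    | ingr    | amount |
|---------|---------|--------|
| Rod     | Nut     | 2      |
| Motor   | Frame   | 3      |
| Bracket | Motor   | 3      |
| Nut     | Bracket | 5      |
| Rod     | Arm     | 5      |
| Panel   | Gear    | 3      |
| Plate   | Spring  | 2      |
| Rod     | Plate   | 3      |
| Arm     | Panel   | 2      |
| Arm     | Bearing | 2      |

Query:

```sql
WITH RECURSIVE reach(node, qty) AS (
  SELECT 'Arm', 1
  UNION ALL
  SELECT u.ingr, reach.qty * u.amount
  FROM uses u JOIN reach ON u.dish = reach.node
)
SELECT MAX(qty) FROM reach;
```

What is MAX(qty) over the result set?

Base: (Arm, qty=1).
Iteration 1: components of {Arm} -> Bearing = 1*2 = 2, Panel = 1*2 = 2.
Iteration 2: components of {Bearing,Panel} -> Gear = 2*3 = 6.
Iteration 3: no further components; recursion stops.
qty values: 1, 2, 2, 6; the maximum is 6.

6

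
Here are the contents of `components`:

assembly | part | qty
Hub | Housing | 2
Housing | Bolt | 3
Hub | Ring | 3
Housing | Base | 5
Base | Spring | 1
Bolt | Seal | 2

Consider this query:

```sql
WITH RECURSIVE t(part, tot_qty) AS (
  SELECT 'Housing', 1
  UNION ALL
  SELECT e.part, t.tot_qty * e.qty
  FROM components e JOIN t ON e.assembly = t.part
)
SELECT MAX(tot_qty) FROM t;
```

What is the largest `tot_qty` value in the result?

Base: (Housing, tot_qty=1).
Iteration 1: components of {Housing} -> Base = 1*5 = 5, Bolt = 1*3 = 3.
Iteration 2: components of {Base,Bolt} -> Seal = 3*2 = 6, Spring = 5*1 = 5.
Iteration 3: no further components; recursion stops.
tot_qty values: 1, 3, 5, 6, 5; the maximum is 6.

6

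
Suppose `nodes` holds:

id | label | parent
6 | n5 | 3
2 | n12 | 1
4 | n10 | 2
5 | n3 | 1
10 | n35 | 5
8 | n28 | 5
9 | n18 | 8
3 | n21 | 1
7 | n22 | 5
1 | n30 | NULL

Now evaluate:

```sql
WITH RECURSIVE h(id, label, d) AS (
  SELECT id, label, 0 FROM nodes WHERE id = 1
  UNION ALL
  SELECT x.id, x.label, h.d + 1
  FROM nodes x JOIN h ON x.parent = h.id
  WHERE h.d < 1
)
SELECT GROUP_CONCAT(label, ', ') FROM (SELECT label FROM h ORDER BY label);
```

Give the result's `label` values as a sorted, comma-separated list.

n12, n21, n3, n30

Base: id=1 (n30) at d 0.
Iteration 1: rows with parent in {1} -> n12 (id 2, d 1), n21 (id 3, d 1), n3 (id 5, d 1).
Iteration 2: d < 1 fails for all current rows; recursion stops.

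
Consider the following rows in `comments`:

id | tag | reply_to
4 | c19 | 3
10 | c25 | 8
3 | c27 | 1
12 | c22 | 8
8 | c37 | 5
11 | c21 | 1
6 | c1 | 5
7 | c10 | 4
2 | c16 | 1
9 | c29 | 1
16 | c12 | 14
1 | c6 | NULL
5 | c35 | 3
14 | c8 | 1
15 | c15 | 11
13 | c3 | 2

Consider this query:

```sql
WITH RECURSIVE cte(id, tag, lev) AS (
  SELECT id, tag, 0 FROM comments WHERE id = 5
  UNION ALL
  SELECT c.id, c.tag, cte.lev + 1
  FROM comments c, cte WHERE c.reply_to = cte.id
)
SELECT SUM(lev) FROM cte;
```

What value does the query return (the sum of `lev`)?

6

Base: id=5 (c35) at lev 0.
Iteration 1: rows with reply_to in {5} -> c1 (id 6, lev 1), c37 (id 8, lev 1).
Iteration 2: rows with reply_to in {6,8} -> c25 (id 10, lev 2), c22 (id 12, lev 2).
Iteration 3: no rows with reply_to in {10,12}; recursion stops.
SUM(lev) = 0 + 1 + 1 + 2 + 2 = 6.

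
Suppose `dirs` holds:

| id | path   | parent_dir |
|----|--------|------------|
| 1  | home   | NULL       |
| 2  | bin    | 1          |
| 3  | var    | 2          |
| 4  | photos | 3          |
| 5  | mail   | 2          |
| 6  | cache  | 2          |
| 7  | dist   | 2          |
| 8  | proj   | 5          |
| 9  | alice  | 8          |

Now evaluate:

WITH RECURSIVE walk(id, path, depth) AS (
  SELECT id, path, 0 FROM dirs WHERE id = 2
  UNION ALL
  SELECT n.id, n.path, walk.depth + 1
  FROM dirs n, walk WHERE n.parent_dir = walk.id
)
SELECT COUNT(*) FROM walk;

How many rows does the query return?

Base: id=2 (bin) at depth 0.
Iteration 1: rows with parent_dir in {2} -> var (id 3, depth 1), mail (id 5, depth 1), cache (id 6, depth 1), dist (id 7, depth 1).
Iteration 2: rows with parent_dir in {3,5,6,7} -> photos (id 4, depth 2), proj (id 8, depth 2).
Iteration 3: rows with parent_dir in {4,8} -> alice (id 9, depth 3).
Iteration 4: no rows with parent_dir in {9}; recursion stops.
Total rows emitted: 8.

8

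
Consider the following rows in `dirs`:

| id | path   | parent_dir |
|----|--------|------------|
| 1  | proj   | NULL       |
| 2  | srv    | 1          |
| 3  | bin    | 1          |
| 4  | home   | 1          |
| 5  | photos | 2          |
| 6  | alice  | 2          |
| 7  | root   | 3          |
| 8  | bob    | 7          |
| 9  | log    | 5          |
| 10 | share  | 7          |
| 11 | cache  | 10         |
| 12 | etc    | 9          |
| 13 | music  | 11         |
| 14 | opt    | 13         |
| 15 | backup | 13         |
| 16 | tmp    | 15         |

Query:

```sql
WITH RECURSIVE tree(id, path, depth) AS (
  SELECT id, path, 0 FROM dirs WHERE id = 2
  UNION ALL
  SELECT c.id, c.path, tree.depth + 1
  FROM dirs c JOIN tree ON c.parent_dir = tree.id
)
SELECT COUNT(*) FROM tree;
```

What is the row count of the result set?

5

Base: id=2 (srv) at depth 0.
Iteration 1: rows with parent_dir in {2} -> photos (id 5, depth 1), alice (id 6, depth 1).
Iteration 2: rows with parent_dir in {5,6} -> log (id 9, depth 2).
Iteration 3: rows with parent_dir in {9} -> etc (id 12, depth 3).
Iteration 4: no rows with parent_dir in {12}; recursion stops.
Total rows emitted: 5.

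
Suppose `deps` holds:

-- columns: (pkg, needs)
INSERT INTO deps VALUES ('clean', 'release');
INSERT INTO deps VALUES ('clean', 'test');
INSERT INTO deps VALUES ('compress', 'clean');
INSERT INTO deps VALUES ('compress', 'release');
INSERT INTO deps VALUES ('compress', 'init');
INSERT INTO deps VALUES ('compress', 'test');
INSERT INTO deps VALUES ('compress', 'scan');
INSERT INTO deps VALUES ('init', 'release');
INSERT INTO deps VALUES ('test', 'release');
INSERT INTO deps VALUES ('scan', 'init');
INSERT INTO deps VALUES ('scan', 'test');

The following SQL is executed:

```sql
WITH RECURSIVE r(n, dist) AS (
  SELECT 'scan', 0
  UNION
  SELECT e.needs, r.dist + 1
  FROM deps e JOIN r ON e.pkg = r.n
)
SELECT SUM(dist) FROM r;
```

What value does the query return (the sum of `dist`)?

Base: (scan, dist=0).
Iteration 1: edges from {scan} -> (init, dist=1), (test, dist=1).
Iteration 2: edges from {init,test} -> (release, dist=2). [UNION drops 1 duplicate row(s)]
Iteration 3: no outgoing edges from {release}; recursion stops.
SUM(dist) = 0 + 1 + 1 + 2 = 4.

4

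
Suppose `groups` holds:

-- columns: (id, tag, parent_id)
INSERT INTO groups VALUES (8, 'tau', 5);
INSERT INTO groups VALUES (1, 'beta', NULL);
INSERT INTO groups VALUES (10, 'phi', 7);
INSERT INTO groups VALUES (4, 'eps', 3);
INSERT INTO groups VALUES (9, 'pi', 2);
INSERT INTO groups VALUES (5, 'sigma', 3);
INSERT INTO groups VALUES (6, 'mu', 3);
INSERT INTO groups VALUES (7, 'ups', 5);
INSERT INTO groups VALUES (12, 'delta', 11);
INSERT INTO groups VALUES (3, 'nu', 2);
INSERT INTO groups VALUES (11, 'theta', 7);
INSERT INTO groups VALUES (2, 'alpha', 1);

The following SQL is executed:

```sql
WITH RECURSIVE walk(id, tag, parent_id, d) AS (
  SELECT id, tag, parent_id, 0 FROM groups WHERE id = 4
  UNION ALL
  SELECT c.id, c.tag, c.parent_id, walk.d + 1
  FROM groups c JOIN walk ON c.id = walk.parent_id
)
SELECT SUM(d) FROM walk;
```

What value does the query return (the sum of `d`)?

Base: id=4 (eps), parent_id=3, d 0.
Iteration 1: join on id=3 -> nu (id 3, parent_id=2, d 1).
Iteration 2: join on id=2 -> alpha (id 2, parent_id=1, d 2).
Iteration 3: join on id=1 -> beta (id 1, parent_id=NULL, d 3).
Iteration 4: parent_id is NULL; no match; recursion stops.
SUM(d) = 0 + 1 + 2 + 3 = 6.

6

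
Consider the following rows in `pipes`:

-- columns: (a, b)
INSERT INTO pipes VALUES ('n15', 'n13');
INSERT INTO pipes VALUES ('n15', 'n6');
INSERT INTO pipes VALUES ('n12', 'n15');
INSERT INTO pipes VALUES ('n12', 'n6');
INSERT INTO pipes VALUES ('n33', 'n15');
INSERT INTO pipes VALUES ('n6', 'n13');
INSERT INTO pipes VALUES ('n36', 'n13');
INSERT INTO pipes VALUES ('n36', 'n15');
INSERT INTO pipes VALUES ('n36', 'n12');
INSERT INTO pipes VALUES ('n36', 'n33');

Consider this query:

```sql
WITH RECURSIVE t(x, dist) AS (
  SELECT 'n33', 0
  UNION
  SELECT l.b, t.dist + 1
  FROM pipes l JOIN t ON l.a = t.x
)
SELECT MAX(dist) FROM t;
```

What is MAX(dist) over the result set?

3

Base: (n33, dist=0).
Iteration 1: edges from {n33} -> (n15, dist=1).
Iteration 2: edges from {n15} -> (n13, dist=2), (n6, dist=2).
Iteration 3: edges from {n13,n6} -> (n13, dist=3).
Iteration 4: no outgoing edges from {n13}; recursion stops.
dist values: 0, 1, 2, 2, 3; the maximum is 3.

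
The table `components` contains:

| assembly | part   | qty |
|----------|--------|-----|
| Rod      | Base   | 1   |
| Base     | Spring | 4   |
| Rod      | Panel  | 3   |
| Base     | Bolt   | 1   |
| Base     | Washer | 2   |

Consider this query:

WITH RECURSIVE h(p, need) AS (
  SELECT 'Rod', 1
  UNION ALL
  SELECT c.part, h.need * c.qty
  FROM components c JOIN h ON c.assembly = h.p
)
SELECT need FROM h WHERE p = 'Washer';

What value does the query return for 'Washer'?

Base: (Rod, need=1).
Iteration 1: components of {Rod} -> Base = 1*1 = 1, Panel = 1*3 = 3.
Iteration 2: components of {Base,Panel} -> Bolt = 1*1 = 1, Spring = 1*4 = 4, Washer = 1*2 = 2.
Iteration 3: no further components; recursion stops.

2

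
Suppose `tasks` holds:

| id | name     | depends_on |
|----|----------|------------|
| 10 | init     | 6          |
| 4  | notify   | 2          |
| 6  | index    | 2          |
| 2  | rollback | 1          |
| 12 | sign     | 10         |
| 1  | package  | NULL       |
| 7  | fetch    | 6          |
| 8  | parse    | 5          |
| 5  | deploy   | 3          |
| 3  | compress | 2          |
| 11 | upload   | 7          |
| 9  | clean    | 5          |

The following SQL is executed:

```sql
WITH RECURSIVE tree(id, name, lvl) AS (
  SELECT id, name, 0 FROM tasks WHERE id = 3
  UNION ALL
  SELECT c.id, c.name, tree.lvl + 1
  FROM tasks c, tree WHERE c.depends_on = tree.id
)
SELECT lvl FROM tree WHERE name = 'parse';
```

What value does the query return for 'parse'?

2

Base: id=3 (compress) at lvl 0.
Iteration 1: rows with depends_on in {3} -> deploy (id 5, lvl 1).
Iteration 2: rows with depends_on in {5} -> parse (id 8, lvl 2), clean (id 9, lvl 2).
Iteration 3: no rows with depends_on in {8,9}; recursion stops.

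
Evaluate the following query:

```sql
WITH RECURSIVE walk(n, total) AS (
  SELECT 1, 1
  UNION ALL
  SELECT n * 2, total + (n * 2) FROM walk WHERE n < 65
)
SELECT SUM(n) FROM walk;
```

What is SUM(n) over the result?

255

Base: n=1, total=1.
Iteration 1: 1 < 65 holds -> n = 1 * 2 = 2, total = 1 + 2 = 3.
Iteration 2: 2 < 65 holds -> n = 2 * 2 = 4, total = 3 + 4 = 7.
Iteration 3: 4 < 65 holds -> n = 4 * 2 = 8, total = 7 + 8 = 15.
Iteration 4: 8 < 65 holds -> n = 8 * 2 = 16, total = 15 + 16 = 31.
Iteration 5: 16 < 65 holds -> n = 16 * 2 = 32, total = 31 + 32 = 63.
Iteration 6: 32 < 65 holds -> n = 32 * 2 = 64, total = 63 + 64 = 127.
Iteration 7: 64 < 65 holds -> n = 64 * 2 = 128, total = 127 + 128 = 255.
Iteration 8: 128 < 65 fails; recursion stops.
SUM(n) = 1 + 2 + 4 + 8 + 16 + 32 + 64 + 128 = 255.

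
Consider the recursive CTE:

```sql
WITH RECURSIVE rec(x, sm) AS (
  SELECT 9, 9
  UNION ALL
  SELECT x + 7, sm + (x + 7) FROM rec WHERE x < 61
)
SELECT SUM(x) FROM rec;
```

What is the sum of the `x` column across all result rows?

Base: x=9, sm=9.
Iteration 1: 9 < 61 holds -> x = 9 + 7 = 16, sm = 9 + 16 = 25.
Iteration 2: 16 < 61 holds -> x = 16 + 7 = 23, sm = 25 + 23 = 48.
Iteration 3: 23 < 61 holds -> x = 23 + 7 = 30, sm = 48 + 30 = 78.
Iteration 4: 30 < 61 holds -> x = 30 + 7 = 37, sm = 78 + 37 = 115.
Iteration 5: 37 < 61 holds -> x = 37 + 7 = 44, sm = 115 + 44 = 159.
Iteration 6: 44 < 61 holds -> x = 44 + 7 = 51, sm = 159 + 51 = 210.
Iteration 7: 51 < 61 holds -> x = 51 + 7 = 58, sm = 210 + 58 = 268.
Iteration 8: 58 < 61 holds -> x = 58 + 7 = 65, sm = 268 + 65 = 333.
Iteration 9: 65 < 61 fails; recursion stops.
SUM(x) = 9 + 16 + 23 + 30 + 37 + 44 + 51 + 58 + 65 = 333.

333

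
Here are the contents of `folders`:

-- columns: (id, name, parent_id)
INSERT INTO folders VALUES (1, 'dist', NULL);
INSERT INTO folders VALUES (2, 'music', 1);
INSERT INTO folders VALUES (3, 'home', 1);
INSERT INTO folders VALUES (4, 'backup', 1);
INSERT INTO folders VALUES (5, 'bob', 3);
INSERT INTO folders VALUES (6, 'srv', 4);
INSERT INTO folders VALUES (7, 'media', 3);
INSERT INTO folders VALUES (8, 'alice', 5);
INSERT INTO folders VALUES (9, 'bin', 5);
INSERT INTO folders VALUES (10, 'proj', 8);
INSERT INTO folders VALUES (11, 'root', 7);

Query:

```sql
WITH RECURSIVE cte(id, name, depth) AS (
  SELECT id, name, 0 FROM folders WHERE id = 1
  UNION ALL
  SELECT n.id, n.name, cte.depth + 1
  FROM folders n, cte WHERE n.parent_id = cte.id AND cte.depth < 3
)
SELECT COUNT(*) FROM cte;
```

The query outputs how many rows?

10

Base: id=1 (dist) at depth 0.
Iteration 1: rows with parent_id in {1} -> music (id 2, depth 1), home (id 3, depth 1), backup (id 4, depth 1).
Iteration 2: rows with parent_id in {2,3,4} -> bob (id 5, depth 2), srv (id 6, depth 2), media (id 7, depth 2).
Iteration 3: rows with parent_id in {5,6,7} -> alice (id 8, depth 3), bin (id 9, depth 3), root (id 11, depth 3).
Iteration 4: depth < 3 fails for all current rows; recursion stops.
Total rows emitted: 10.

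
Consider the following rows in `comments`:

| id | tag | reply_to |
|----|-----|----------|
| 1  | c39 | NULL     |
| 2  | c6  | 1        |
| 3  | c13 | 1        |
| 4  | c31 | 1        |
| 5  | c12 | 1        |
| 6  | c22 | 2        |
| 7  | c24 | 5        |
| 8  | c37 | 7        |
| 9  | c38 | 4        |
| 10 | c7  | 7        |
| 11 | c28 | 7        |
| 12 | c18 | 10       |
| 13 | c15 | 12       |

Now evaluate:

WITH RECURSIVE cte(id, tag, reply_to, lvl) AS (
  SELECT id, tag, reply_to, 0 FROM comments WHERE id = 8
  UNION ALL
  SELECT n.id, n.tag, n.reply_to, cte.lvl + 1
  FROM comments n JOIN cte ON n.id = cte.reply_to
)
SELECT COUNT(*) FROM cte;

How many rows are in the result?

4

Base: id=8 (c37), reply_to=7, lvl 0.
Iteration 1: join on id=7 -> c24 (id 7, reply_to=5, lvl 1).
Iteration 2: join on id=5 -> c12 (id 5, reply_to=1, lvl 2).
Iteration 3: join on id=1 -> c39 (id 1, reply_to=NULL, lvl 3).
Iteration 4: reply_to is NULL; no match; recursion stops.
Total rows emitted: 4.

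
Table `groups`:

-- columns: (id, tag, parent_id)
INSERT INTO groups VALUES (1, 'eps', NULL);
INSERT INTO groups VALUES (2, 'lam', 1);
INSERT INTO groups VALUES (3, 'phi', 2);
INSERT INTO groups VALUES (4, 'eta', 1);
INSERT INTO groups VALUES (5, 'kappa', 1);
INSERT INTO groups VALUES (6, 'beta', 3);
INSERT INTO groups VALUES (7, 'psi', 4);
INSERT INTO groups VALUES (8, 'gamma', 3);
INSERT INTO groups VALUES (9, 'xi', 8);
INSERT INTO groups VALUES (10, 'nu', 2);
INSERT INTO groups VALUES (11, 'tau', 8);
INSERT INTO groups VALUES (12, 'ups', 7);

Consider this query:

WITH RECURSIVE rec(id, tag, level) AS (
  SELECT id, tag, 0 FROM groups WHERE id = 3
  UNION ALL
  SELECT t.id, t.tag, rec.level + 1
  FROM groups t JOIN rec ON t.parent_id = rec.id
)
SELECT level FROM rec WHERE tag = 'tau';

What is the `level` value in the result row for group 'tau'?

2

Base: id=3 (phi) at level 0.
Iteration 1: rows with parent_id in {3} -> beta (id 6, level 1), gamma (id 8, level 1).
Iteration 2: rows with parent_id in {6,8} -> xi (id 9, level 2), tau (id 11, level 2).
Iteration 3: no rows with parent_id in {9,11}; recursion stops.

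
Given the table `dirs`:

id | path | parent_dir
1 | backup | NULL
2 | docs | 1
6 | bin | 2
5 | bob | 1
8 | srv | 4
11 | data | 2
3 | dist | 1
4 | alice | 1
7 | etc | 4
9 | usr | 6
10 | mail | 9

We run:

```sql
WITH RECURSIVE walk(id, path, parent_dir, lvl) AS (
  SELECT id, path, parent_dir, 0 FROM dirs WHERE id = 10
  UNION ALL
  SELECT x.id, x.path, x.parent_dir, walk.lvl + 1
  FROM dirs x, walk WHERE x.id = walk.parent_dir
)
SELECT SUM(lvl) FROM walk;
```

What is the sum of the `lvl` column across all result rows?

10

Base: id=10 (mail), parent_dir=9, lvl 0.
Iteration 1: join on id=9 -> usr (id 9, parent_dir=6, lvl 1).
Iteration 2: join on id=6 -> bin (id 6, parent_dir=2, lvl 2).
Iteration 3: join on id=2 -> docs (id 2, parent_dir=1, lvl 3).
Iteration 4: join on id=1 -> backup (id 1, parent_dir=NULL, lvl 4).
Iteration 5: parent_dir is NULL; no match; recursion stops.
SUM(lvl) = 0 + 1 + 2 + 3 + 4 = 10.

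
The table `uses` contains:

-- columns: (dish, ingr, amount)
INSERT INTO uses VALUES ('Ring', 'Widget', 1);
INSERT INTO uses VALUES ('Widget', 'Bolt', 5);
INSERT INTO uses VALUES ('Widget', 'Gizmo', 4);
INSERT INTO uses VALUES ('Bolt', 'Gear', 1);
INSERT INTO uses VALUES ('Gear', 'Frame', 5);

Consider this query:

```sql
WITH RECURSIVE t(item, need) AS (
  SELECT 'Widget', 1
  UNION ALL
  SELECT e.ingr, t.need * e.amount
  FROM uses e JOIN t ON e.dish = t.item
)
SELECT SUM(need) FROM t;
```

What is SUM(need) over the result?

40

Base: (Widget, need=1).
Iteration 1: components of {Widget} -> Bolt = 1*5 = 5, Gizmo = 1*4 = 4.
Iteration 2: components of {Bolt,Gizmo} -> Gear = 5*1 = 5.
Iteration 3: components of {Gear} -> Frame = 5*5 = 25.
Iteration 4: no further components; recursion stops.
SUM(need) = 1 + 5 + 4 + 5 + 25 = 40.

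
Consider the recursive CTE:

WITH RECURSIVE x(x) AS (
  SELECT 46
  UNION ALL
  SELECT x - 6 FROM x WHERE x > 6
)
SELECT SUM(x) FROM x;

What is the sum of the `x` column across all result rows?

200

Base: x=46.
Iteration 1: 46 > 6 holds -> x = 46 - 6 = 40.
Iteration 2: 40 > 6 holds -> x = 40 - 6 = 34.
Iteration 3: 34 > 6 holds -> x = 34 - 6 = 28.
Iteration 4: 28 > 6 holds -> x = 28 - 6 = 22.
Iteration 5: 22 > 6 holds -> x = 22 - 6 = 16.
Iteration 6: 16 > 6 holds -> x = 16 - 6 = 10.
Iteration 7: 10 > 6 holds -> x = 10 - 6 = 4.
Iteration 8: 4 > 6 fails; recursion stops.
SUM(x) = 46 + 40 + 34 + 28 + 22 + 16 + 10 + 4 = 200.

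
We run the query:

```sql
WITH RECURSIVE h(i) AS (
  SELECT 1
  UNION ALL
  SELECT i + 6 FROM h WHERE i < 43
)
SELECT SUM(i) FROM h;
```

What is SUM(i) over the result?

Base: i=1.
Iteration 1: 1 < 43 holds -> i = 1 + 6 = 7.
Iteration 2: 7 < 43 holds -> i = 7 + 6 = 13.
Iteration 3: 13 < 43 holds -> i = 13 + 6 = 19.
Iteration 4: 19 < 43 holds -> i = 19 + 6 = 25.
Iteration 5: 25 < 43 holds -> i = 25 + 6 = 31.
Iteration 6: 31 < 43 holds -> i = 31 + 6 = 37.
Iteration 7: 37 < 43 holds -> i = 37 + 6 = 43.
Iteration 8: 43 < 43 fails; recursion stops.
SUM(i) = 1 + 7 + 13 + 19 + 25 + 31 + 37 + 43 = 176.

176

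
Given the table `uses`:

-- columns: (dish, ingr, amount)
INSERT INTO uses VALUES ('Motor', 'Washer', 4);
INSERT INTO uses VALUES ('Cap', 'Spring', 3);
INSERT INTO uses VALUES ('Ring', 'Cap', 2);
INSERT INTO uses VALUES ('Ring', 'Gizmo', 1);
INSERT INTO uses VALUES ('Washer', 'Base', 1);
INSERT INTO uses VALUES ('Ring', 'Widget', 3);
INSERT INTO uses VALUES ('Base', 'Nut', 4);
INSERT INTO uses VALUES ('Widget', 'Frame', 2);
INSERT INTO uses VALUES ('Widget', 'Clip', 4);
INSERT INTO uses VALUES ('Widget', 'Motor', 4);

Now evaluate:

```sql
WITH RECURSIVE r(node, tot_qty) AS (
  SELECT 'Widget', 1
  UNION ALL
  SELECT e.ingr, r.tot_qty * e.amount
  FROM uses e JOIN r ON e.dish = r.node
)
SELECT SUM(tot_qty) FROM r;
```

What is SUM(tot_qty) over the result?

107

Base: (Widget, tot_qty=1).
Iteration 1: components of {Widget} -> Clip = 1*4 = 4, Frame = 1*2 = 2, Motor = 1*4 = 4.
Iteration 2: components of {Clip,Frame,Motor} -> Washer = 4*4 = 16.
Iteration 3: components of {Washer} -> Base = 16*1 = 16.
Iteration 4: components of {Base} -> Nut = 16*4 = 64.
Iteration 5: no further components; recursion stops.
SUM(tot_qty) = 1 + 4 + 2 + 4 + 16 + 16 + 64 = 107.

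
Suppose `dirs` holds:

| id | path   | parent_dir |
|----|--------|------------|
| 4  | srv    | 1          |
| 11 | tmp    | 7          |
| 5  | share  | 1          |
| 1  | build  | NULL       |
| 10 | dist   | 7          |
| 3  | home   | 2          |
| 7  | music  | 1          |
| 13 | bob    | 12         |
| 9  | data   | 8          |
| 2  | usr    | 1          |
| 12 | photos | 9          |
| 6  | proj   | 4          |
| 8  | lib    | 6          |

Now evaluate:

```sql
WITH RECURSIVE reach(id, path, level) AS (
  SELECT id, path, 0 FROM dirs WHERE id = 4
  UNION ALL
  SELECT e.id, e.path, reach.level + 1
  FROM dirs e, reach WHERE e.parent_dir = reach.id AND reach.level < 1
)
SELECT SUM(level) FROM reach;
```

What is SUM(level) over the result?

Base: id=4 (srv) at level 0.
Iteration 1: rows with parent_dir in {4} -> proj (id 6, level 1).
Iteration 2: level < 1 fails for all current rows; recursion stops.
SUM(level) = 0 + 1 = 1.

1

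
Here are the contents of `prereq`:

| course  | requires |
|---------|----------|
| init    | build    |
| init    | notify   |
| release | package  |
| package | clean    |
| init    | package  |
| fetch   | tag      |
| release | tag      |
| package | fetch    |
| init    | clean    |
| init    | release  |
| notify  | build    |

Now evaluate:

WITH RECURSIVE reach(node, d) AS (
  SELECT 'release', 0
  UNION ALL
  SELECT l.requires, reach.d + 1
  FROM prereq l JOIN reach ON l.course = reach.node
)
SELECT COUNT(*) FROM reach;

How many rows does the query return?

6

Base: (release, d=0).
Iteration 1: edges from {release} -> (package, d=1), (tag, d=1).
Iteration 2: edges from {package,tag} -> (clean, d=2), (fetch, d=2).
Iteration 3: edges from {clean,fetch} -> (tag, d=3).
Iteration 4: no outgoing edges from {tag}; recursion stops.
Total rows emitted: 6.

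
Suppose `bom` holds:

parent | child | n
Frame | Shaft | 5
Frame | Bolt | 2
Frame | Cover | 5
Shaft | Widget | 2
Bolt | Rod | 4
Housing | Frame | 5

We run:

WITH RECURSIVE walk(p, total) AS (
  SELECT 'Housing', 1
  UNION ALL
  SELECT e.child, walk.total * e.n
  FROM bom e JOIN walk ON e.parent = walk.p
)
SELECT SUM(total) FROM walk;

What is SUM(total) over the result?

Base: (Housing, total=1).
Iteration 1: components of {Housing} -> Frame = 1*5 = 5.
Iteration 2: components of {Frame} -> Bolt = 5*2 = 10, Cover = 5*5 = 25, Shaft = 5*5 = 25.
Iteration 3: components of {Bolt,Cover,Shaft} -> Rod = 10*4 = 40, Widget = 25*2 = 50.
Iteration 4: no further components; recursion stops.
SUM(total) = 1 + 5 + 10 + 25 + 25 + 40 + 50 = 156.

156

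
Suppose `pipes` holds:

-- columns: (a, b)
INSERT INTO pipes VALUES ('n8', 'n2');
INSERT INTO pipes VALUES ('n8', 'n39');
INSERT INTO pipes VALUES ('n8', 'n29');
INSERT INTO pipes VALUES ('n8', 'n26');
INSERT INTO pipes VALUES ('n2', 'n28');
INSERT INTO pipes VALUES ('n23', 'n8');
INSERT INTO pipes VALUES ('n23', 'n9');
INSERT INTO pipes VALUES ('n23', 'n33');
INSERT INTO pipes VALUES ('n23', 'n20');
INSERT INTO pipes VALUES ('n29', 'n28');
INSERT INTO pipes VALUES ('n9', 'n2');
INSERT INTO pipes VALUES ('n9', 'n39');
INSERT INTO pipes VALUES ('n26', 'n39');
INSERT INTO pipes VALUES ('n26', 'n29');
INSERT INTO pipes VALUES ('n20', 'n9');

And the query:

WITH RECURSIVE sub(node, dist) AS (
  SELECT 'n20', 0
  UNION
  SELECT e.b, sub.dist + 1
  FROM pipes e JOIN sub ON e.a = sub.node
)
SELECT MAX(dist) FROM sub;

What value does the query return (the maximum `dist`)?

3

Base: (n20, dist=0).
Iteration 1: edges from {n20} -> (n9, dist=1).
Iteration 2: edges from {n9} -> (n2, dist=2), (n39, dist=2).
Iteration 3: edges from {n2,n39} -> (n28, dist=3).
Iteration 4: no outgoing edges from {n28}; recursion stops.
dist values: 0, 1, 2, 2, 3; the maximum is 3.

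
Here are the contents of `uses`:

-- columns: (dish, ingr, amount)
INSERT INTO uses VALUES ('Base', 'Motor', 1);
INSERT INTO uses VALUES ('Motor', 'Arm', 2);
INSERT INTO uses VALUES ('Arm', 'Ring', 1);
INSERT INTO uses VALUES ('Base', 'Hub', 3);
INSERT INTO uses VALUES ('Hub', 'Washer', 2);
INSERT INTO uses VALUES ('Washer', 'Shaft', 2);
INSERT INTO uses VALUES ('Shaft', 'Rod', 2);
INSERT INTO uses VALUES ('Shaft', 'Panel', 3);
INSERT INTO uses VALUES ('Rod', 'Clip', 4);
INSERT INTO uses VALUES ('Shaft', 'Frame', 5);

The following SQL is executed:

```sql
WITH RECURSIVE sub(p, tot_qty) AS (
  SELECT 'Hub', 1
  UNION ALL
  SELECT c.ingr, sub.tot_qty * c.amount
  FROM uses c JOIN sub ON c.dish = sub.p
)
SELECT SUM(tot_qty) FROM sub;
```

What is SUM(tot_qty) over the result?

79

Base: (Hub, tot_qty=1).
Iteration 1: components of {Hub} -> Washer = 1*2 = 2.
Iteration 2: components of {Washer} -> Shaft = 2*2 = 4.
Iteration 3: components of {Shaft} -> Frame = 4*5 = 20, Panel = 4*3 = 12, Rod = 4*2 = 8.
Iteration 4: components of {Frame,Panel,Rod} -> Clip = 8*4 = 32.
Iteration 5: no further components; recursion stops.
SUM(tot_qty) = 1 + 2 + 4 + 8 + 12 + 20 + 32 = 79.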